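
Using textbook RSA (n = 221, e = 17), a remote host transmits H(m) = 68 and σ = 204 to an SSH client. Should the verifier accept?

σ^2 ≡ 204^2 = 41616 ≡ 68
σ^4 ≡ 68^2 = 4624 ≡ 204
σ^8 ≡ 204^2 = 41616 ≡ 68
σ^16 ≡ 68^2 = 4624 ≡ 204
17 = 16 + 1, so σ^17 ≡ 204·204 ≡ 68 (mod 221)
68 = H(m), so the signature checks out.

accept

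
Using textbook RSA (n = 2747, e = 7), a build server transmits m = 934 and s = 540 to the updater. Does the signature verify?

s^2 ≡ 540^2 = 291600 ≡ 418
s^4 ≡ 418^2 = 174724 ≡ 1663
7 = 4 + 2 + 1, so s^7 ≡ 1663·418·540 ≡ 304 (mod 2747)
s^7 mod 2747 = 304, but m = 934.

does not verify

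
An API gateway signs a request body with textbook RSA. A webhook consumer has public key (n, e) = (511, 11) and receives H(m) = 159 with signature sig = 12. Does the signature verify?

does not verify

sig^2 ≡ 12^2 = 144
sig^4 ≡ 144^2 = 20736 ≡ 296
sig^8 ≡ 296^2 = 87616 ≡ 235
11 = 8 + 2 + 1, so sig^11 ≡ 235·144·12 ≡ 346 (mod 511)
The recovered value 346 does not match the digest 159.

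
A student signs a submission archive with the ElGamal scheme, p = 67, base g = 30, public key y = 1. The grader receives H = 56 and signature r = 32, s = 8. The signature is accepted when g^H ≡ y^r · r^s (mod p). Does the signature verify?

does not verify

Left side g^H mod p:
30^2 = 900 ≡ 29
30^4 ≡ 29^2 = 841 ≡ 37
30^8 ≡ 37^2 = 1369 ≡ 29
30^16 ≡ 29^2 = 841 ≡ 37
30^32 ≡ 37^2 = 1369 ≡ 29
56 = 32 + 16 + 8, so 30^56 ≡ 29·37·29 ≡ 29 (mod 67)
Right side y^r · r^s mod p:
1^2 = 1
1^4 ≡ 1^2 = 1
1^8 ≡ 1^2 = 1
1^16 ≡ 1^2 = 1
1^32 ≡ 1^2 = 1
32^2 = 1024 ≡ 19
32^4 ≡ 19^2 = 361 ≡ 26
32^8 ≡ 26^2 = 676 ≡ 6
1·6 = 6 ≡ 6 (mod 67)
29 ≠ 6, so verification fails.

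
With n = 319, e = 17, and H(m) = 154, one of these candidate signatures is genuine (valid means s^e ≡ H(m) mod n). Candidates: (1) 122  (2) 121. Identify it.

2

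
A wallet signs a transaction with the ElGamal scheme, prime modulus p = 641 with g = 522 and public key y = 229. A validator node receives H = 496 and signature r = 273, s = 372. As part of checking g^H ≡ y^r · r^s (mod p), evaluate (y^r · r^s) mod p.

123

229^273 mod 641 = 143
273^372 mod 641 = 606
y^r · r^s ≡ 143·606 = 86658 ≡ 123 (mod 641)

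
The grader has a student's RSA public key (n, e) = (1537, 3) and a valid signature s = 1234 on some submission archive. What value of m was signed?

36

s^2 ≡ 1234^2 = 1522756 ≡ 1126
3 = 2 + 1, so s^3 ≡ 1126·1234 ≡ 36 (mod 1537)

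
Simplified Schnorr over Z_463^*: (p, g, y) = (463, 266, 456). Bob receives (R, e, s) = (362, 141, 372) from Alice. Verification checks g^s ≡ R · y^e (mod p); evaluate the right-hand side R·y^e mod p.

456^2 = 207936 ≡ 49
456^4 ≡ 49^2 = 2401 ≡ 86
456^8 ≡ 86^2 = 7396 ≡ 451
456^16 ≡ 451^2 = 203401 ≡ 144
456^32 ≡ 144^2 = 20736 ≡ 364
456^64 ≡ 364^2 = 132496 ≡ 78
456^128 ≡ 78^2 = 6084 ≡ 65
141 = 128 + 8 + 4 + 1, so 456^141 ≡ 65·451·86·456 ≡ 78 (mod 463)
R · y^e ≡ 362·78 = 28236 ≡ 456 (mod 463)

456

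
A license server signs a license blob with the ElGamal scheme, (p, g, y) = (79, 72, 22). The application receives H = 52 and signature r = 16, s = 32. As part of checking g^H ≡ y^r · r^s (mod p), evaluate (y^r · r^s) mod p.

23

22^2 = 484 ≡ 10
22^4 ≡ 10^2 = 100 ≡ 21
22^8 ≡ 21^2 = 441 ≡ 46
22^16 ≡ 46^2 = 2116 ≡ 62
16^2 = 256 ≡ 19
16^4 ≡ 19^2 = 361 ≡ 45
16^8 ≡ 45^2 = 2025 ≡ 50
16^16 ≡ 50^2 = 2500 ≡ 51
16^32 ≡ 51^2 = 2601 ≡ 73
y^r · r^s ≡ 62·73 = 4526 ≡ 23 (mod 79)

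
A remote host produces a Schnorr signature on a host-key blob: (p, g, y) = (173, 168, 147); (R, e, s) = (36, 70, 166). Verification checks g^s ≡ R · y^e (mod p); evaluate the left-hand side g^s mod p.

151

168^2 = 28224 ≡ 25
168^4 ≡ 25^2 = 625 ≡ 106
168^8 ≡ 106^2 = 11236 ≡ 164
168^16 ≡ 164^2 = 26896 ≡ 81
168^32 ≡ 81^2 = 6561 ≡ 160
168^64 ≡ 160^2 = 25600 ≡ 169
168^128 ≡ 169^2 = 28561 ≡ 16
166 = 128 + 32 + 4 + 2, so 168^166 ≡ 16·160·106·25 ≡ 151 (mod 173)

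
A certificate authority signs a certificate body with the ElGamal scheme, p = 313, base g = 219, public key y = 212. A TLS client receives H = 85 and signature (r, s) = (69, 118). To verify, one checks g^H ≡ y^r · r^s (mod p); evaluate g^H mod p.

219^2 = 47961 ≡ 72
219^4 ≡ 72^2 = 5184 ≡ 176
219^8 ≡ 176^2 = 30976 ≡ 302
219^16 ≡ 302^2 = 91204 ≡ 121
219^32 ≡ 121^2 = 14641 ≡ 243
219^64 ≡ 243^2 = 59049 ≡ 205
85 = 64 + 16 + 4 + 1, so 219^85 ≡ 205·121·176·219 ≡ 67 (mod 313)

67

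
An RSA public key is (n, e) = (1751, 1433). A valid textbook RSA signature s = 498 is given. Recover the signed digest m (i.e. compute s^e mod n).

Squares mod 1751: s^1≡498, s^2≡1113, s^4≡812, s^8≡968, s^16≡239, s^32≡1089, s^64≡494, s^128≡647, s^256≡120, s^512≡392, s^1024≡1327
1433 = 1024 + 256 + 128 + 16 + 8 + 1, so s^1433 ≡ 1327·120·647·239·968·498 ≡ 1440 (mod 1751)

1440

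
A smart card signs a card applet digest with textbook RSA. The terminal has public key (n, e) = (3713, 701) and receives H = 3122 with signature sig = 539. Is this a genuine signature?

sig^2 ≡ 539^2 = 290521 ≡ 907
sig^4 ≡ 907^2 = 822649 ≡ 2076
sig^8 ≡ 2076^2 = 4309776 ≡ 2696
sig^16 ≡ 2696^2 = 7268416 ≡ 2075
sig^32 ≡ 2075^2 = 4305625 ≡ 2258
sig^64 ≡ 2258^2 = 5098564 ≡ 615
sig^128 ≡ 615^2 = 378225 ≡ 3212
sig^256 ≡ 3212^2 = 10316944 ≡ 2230
sig^512 ≡ 2230^2 = 4972900 ≡ 1193
701 = 512 + 128 + 32 + 16 + 8 + 4 + 1, so sig^701 ≡ 1193·3212·2258·2075·2696·2076·539 ≡ 536 (mod 3713)
536 ≠ 3122, so verification fails.

forged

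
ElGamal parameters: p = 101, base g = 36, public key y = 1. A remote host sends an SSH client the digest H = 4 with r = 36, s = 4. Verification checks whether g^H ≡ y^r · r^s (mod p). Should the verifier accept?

Left side g^H mod p:
Squares mod 101: 36^1≡36, 36^2≡84, 36^4≡87
36^4 ≡ 87 (mod 101)
Right side y^r · r^s mod p:
Squares mod 101: 1^1≡1, 1^2≡1, 1^4≡1, 1^8≡1, 1^16≡1, 1^32≡1
36 = 32 + 4, so 1^36 ≡ 1·1 ≡ 1 (mod 101)
Squares mod 101: 36^1≡36, 36^2≡84, 36^4≡87
36^4 ≡ 87 (mod 101)
1·87 = 87 ≡ 87 (mod 101)
87 ≡ 87 (mod 101), so the signature is genuine.

accept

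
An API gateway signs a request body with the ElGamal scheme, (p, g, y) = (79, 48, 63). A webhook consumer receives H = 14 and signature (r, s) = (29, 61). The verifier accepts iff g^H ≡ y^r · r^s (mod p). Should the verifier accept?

accept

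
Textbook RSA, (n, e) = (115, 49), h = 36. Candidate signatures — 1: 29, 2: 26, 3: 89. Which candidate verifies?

2

Candidate 1: Squares mod 115: 29^1≡29, 29^2≡36, 29^4≡31, 29^8≡41, 29^16≡71, 29^32≡96; 49 = 32 + 16 + 1, so 29^49 ≡ 96·71·29 ≡ 94 (mod 115)
Candidate 2: Squares mod 115: 26^1≡26, 26^2≡101, 26^4≡81, 26^8≡6, 26^16≡36, 26^32≡31; 49 = 32 + 16 + 1, so 26^49 ≡ 31·36·26 ≡ 36 (mod 115)
  → matches h = 36
Candidate 3: Squares mod 115: 89^1≡89, 89^2≡101, 89^4≡81, 89^8≡6, 89^16≡36, 89^32≡31; 49 = 32 + 16 + 1, so 89^49 ≡ 31·36·89 ≡ 79 (mod 115)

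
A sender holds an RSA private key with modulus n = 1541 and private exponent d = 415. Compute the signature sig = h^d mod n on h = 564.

Squares mod 1541: h^1≡564, h^2≡650, h^4≡266, h^8≡1411, h^16≡1490, h^32≡1060, h^64≡211, h^128≡1373, h^256≡486
415 = 256 + 128 + 16 + 8 + 4 + 2 + 1, so h^415 ≡ 486·1373·1490·1411·266·650·564 ≡ 353 (mod 1541)

353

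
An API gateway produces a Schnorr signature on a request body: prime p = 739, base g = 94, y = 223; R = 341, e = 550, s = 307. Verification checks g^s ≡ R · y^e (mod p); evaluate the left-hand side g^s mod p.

218

94^307 mod 739 = 218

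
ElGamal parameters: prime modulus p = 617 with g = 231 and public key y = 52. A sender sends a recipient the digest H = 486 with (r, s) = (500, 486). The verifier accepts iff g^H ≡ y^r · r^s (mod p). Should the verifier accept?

accept

Left side g^H mod p:
231^2 = 53361 ≡ 299
231^4 ≡ 299^2 = 89401 ≡ 553
231^8 ≡ 553^2 = 305809 ≡ 394
231^16 ≡ 394^2 = 155236 ≡ 369
231^32 ≡ 369^2 = 136161 ≡ 421
231^64 ≡ 421^2 = 177241 ≡ 162
231^128 ≡ 162^2 = 26244 ≡ 330
231^256 ≡ 330^2 = 108900 ≡ 308
486 = 256 + 128 + 64 + 32 + 4 + 2, so 231^486 ≡ 308·330·162·421·553·299 ≡ 37 (mod 617)
Right side y^r · r^s mod p:
52^2 = 2704 ≡ 236
52^4 ≡ 236^2 = 55696 ≡ 166
52^8 ≡ 166^2 = 27556 ≡ 408
52^16 ≡ 408^2 = 166464 ≡ 491
52^32 ≡ 491^2 = 241081 ≡ 451
52^64 ≡ 451^2 = 203401 ≡ 408
52^128 ≡ 408^2 = 166464 ≡ 491
52^256 ≡ 491^2 = 241081 ≡ 451
500 = 256 + 128 + 64 + 32 + 16 + 4, so 52^500 ≡ 451·491·408·451·491·166 ≡ 197 (mod 617)
500^2 = 250000 ≡ 115
500^4 ≡ 115^2 = 13225 ≡ 268
500^8 ≡ 268^2 = 71824 ≡ 252
500^16 ≡ 252^2 = 63504 ≡ 570
500^32 ≡ 570^2 = 324900 ≡ 358
500^64 ≡ 358^2 = 128164 ≡ 445
500^128 ≡ 445^2 = 198025 ≡ 585
500^256 ≡ 585^2 = 342225 ≡ 407
486 = 256 + 128 + 64 + 32 + 4 + 2, so 500^486 ≡ 407·585·445·358·268·115 ≡ 589 (mod 617)
197·589 = 116033 ≡ 37 (mod 617)
37 ≡ 37 (mod 617), so the signature is genuine.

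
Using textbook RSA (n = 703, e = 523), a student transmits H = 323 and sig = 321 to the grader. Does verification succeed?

sig^2 ≡ 321^2 = 103041 ≡ 403
sig^4 ≡ 403^2 = 162409 ≡ 16
sig^8 ≡ 16^2 = 256
sig^16 ≡ 256^2 = 65536 ≡ 157
sig^32 ≡ 157^2 = 24649 ≡ 44
sig^64 ≡ 44^2 = 1936 ≡ 530
sig^128 ≡ 530^2 = 280900 ≡ 403
sig^256 ≡ 403^2 = 162409 ≡ 16
sig^512 ≡ 16^2 = 256
523 = 512 + 8 + 2 + 1, so sig^523 ≡ 256·256·403·321 ≡ 321 (mod 703)
sig^523 mod 703 = 321, but H = 323.

fails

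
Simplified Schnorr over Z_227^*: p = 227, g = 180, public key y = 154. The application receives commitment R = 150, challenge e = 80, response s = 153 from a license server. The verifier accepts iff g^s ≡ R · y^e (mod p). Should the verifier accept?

accept

g^s mod p:
180^153 mod 227 = 145
R · y^e mod p:
154^80 mod 227 = 175
150·175 = 26250 ≡ 145 (mod 227)
145 ≡ 145 (mod 227); signature holds.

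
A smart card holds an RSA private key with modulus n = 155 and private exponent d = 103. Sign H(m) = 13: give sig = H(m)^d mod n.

42

Squares mod 155: (H(m))^1≡13, (H(m))^2≡14, (H(m))^4≡41, (H(m))^8≡131, (H(m))^16≡111, (H(m))^32≡76, (H(m))^64≡41
103 = 64 + 32 + 4 + 2 + 1, so (H(m))^103 ≡ 41·76·41·14·13 ≡ 42 (mod 155)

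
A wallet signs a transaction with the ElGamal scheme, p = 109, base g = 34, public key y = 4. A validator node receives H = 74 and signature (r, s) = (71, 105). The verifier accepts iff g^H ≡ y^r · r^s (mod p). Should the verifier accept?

Left side g^H mod p:
34^2 = 1156 ≡ 66
34^4 ≡ 66^2 = 4356 ≡ 105
34^8 ≡ 105^2 = 11025 ≡ 16
34^16 ≡ 16^2 = 256 ≡ 38
34^32 ≡ 38^2 = 1444 ≡ 27
34^64 ≡ 27^2 = 729 ≡ 75
74 = 64 + 8 + 2, so 34^74 ≡ 75·16·66 ≡ 66 (mod 109)
Right side y^r · r^s mod p:
4^2 = 16
4^4 ≡ 16^2 = 256 ≡ 38
4^8 ≡ 38^2 = 1444 ≡ 27
4^16 ≡ 27^2 = 729 ≡ 75
4^32 ≡ 75^2 = 5625 ≡ 66
4^64 ≡ 66^2 = 4356 ≡ 105
71 = 64 + 4 + 2 + 1, so 4^71 ≡ 105·38·16·4 ≡ 82 (mod 109)
71^2 = 5041 ≡ 27
71^4 ≡ 27^2 = 729 ≡ 75
71^8 ≡ 75^2 = 5625 ≡ 66
71^16 ≡ 66^2 = 4356 ≡ 105
71^32 ≡ 105^2 = 11025 ≡ 16
71^64 ≡ 16^2 = 256 ≡ 38
105 = 64 + 32 + 8 + 1, so 71^105 ≡ 38·16·66·71 ≡ 46 (mod 109)
82·46 = 3772 ≡ 66 (mod 109)
66 ≡ 66 (mod 109), so the signature is genuine.

accept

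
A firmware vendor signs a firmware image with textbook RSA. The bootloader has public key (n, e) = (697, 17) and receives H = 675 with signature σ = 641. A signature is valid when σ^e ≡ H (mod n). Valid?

yes

σ^17 mod 697 = 675
675 = H, so the signature checks out.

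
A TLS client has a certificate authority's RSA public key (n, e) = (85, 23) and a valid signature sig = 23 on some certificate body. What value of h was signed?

82

sig^2 ≡ 23^2 = 529 ≡ 19
sig^4 ≡ 19^2 = 361 ≡ 21
sig^8 ≡ 21^2 = 441 ≡ 16
sig^16 ≡ 16^2 = 256 ≡ 1
23 = 16 + 4 + 2 + 1, so sig^23 ≡ 1·21·19·23 ≡ 82 (mod 85)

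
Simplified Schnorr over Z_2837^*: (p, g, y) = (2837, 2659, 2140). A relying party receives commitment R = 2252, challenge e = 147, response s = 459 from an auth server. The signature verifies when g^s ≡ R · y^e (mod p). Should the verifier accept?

g^s mod p:
2659^2 = 7070281 ≡ 477
2659^4 ≡ 477^2 = 227529 ≡ 569
2659^8 ≡ 569^2 = 323761 ≡ 343
2659^16 ≡ 343^2 = 117649 ≡ 1332
2659^32 ≡ 1332^2 = 1774224 ≡ 1099
2659^64 ≡ 1099^2 = 1207801 ≡ 2076
2659^128 ≡ 2076^2 = 4309776 ≡ 373
2659^256 ≡ 373^2 = 139129 ≡ 116
459 = 256 + 128 + 64 + 8 + 2 + 1, so 2659^459 ≡ 116·373·2076·343·477·2659 ≡ 2487 (mod 2837)
R · y^e mod p:
2140^2 = 4579600 ≡ 682
2140^4 ≡ 682^2 = 465124 ≡ 2693
2140^8 ≡ 2693^2 = 7252249 ≡ 877
2140^16 ≡ 877^2 = 769129 ≡ 302
2140^32 ≡ 302^2 = 91204 ≡ 420
2140^64 ≡ 420^2 = 176400 ≡ 506
2140^128 ≡ 506^2 = 256036 ≡ 706
147 = 128 + 16 + 2 + 1, so 2140^147 ≡ 706·302·682·2140 ≡ 1116 (mod 2837)
2252·1116 = 2513232 ≡ 2487 (mod 2837)
2487 ≡ 2487 (mod 2837); signature holds.

accept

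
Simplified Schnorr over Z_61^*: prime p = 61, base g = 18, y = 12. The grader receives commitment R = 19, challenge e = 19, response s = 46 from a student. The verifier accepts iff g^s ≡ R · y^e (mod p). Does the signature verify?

verifies

g^s mod p:
Squares mod 61: 18^1≡18, 18^2≡19, 18^4≡56, 18^8≡25, 18^16≡15, 18^32≡42
46 = 32 + 8 + 4 + 2, so 18^46 ≡ 42·25·56·19 ≡ 46 (mod 61)
R · y^e mod p:
Squares mod 61: 12^1≡12, 12^2≡22, 12^4≡57, 12^8≡16, 12^16≡12
19 = 16 + 2 + 1, so 12^19 ≡ 12·22·12 ≡ 57 (mod 61)
19·57 = 1083 ≡ 46 (mod 61)
46 ≡ 46 (mod 61); signature holds.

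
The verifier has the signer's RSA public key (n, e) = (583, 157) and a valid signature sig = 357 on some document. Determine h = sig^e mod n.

sig^2 ≡ 357^2 = 127449 ≡ 355
sig^4 ≡ 355^2 = 126025 ≡ 97
sig^8 ≡ 97^2 = 9409 ≡ 81
sig^16 ≡ 81^2 = 6561 ≡ 148
sig^32 ≡ 148^2 = 21904 ≡ 333
sig^64 ≡ 333^2 = 110889 ≡ 119
sig^128 ≡ 119^2 = 14161 ≡ 169
157 = 128 + 16 + 8 + 4 + 1, so sig^157 ≡ 169·148·81·97·357 ≡ 410 (mod 583)

410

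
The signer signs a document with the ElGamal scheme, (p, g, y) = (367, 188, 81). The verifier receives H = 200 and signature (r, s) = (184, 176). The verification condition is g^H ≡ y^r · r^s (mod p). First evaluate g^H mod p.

92

188^2 = 35344 ≡ 112
188^4 ≡ 112^2 = 12544 ≡ 66
188^8 ≡ 66^2 = 4356 ≡ 319
188^16 ≡ 319^2 = 101761 ≡ 102
188^32 ≡ 102^2 = 10404 ≡ 128
188^64 ≡ 128^2 = 16384 ≡ 236
188^128 ≡ 236^2 = 55696 ≡ 279
200 = 128 + 64 + 8, so 188^200 ≡ 279·236·319 ≡ 92 (mod 367)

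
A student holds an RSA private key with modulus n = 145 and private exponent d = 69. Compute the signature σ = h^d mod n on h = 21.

h^2 ≡ 21^2 = 441 ≡ 6
h^4 ≡ 6^2 = 36
h^8 ≡ 36^2 = 1296 ≡ 136
h^16 ≡ 136^2 = 18496 ≡ 81
h^32 ≡ 81^2 = 6561 ≡ 36
h^64 ≡ 36^2 = 1296 ≡ 136
69 = 64 + 4 + 1, so h^69 ≡ 136·36·21 ≡ 11 (mod 145)

11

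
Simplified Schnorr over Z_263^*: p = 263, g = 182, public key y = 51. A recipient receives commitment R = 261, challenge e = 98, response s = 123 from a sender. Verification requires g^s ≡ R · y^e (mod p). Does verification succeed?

fails

g^s mod p:
182^2 = 33124 ≡ 249
182^4 ≡ 249^2 = 62001 ≡ 196
182^8 ≡ 196^2 = 38416 ≡ 18
182^16 ≡ 18^2 = 324 ≡ 61
182^32 ≡ 61^2 = 3721 ≡ 39
182^64 ≡ 39^2 = 1521 ≡ 206
123 = 64 + 32 + 16 + 8 + 2 + 1, so 182^123 ≡ 206·39·61·18·249·182 ≡ 73 (mod 263)
R · y^e mod p:
51^2 = 2601 ≡ 234
51^4 ≡ 234^2 = 54756 ≡ 52
51^8 ≡ 52^2 = 2704 ≡ 74
51^16 ≡ 74^2 = 5476 ≡ 216
51^32 ≡ 216^2 = 46656 ≡ 105
51^64 ≡ 105^2 = 11025 ≡ 242
98 = 64 + 32 + 2, so 51^98 ≡ 242·105·234 ≡ 36 (mod 263)
261·36 = 9396 ≡ 191 (mod 263)
73 ≠ 191; the check fails.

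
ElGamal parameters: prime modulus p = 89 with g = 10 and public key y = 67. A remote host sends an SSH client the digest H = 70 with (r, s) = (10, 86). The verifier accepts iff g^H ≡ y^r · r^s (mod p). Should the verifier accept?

accept

Left side g^H mod p:
10^2 = 100 ≡ 11
10^4 ≡ 11^2 = 121 ≡ 32
10^8 ≡ 32^2 = 1024 ≡ 45
10^16 ≡ 45^2 = 2025 ≡ 67
10^32 ≡ 67^2 = 4489 ≡ 39
10^64 ≡ 39^2 = 1521 ≡ 8
70 = 64 + 4 + 2, so 10^70 ≡ 8·32·11 ≡ 57 (mod 89)
Right side y^r · r^s mod p:
67^2 = 4489 ≡ 39
67^4 ≡ 39^2 = 1521 ≡ 8
67^8 ≡ 8^2 = 64
10 = 8 + 2, so 67^10 ≡ 64·39 ≡ 4 (mod 89)
10^2 = 100 ≡ 11
10^4 ≡ 11^2 = 121 ≡ 32
10^8 ≡ 32^2 = 1024 ≡ 45
10^16 ≡ 45^2 = 2025 ≡ 67
10^32 ≡ 67^2 = 4489 ≡ 39
10^64 ≡ 39^2 = 1521 ≡ 8
86 = 64 + 16 + 4 + 2, so 10^86 ≡ 8·67·32·11 ≡ 81 (mod 89)
4·81 = 324 ≡ 57 (mod 89)
57 ≡ 57 (mod 89), so the signature is genuine.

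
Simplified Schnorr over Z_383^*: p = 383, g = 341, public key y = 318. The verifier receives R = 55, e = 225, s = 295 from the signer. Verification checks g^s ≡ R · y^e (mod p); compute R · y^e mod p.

318^2 = 101124 ≡ 12
318^4 ≡ 12^2 = 144
318^8 ≡ 144^2 = 20736 ≡ 54
318^16 ≡ 54^2 = 2916 ≡ 235
318^32 ≡ 235^2 = 55225 ≡ 73
318^64 ≡ 73^2 = 5329 ≡ 350
318^128 ≡ 350^2 = 122500 ≡ 323
225 = 128 + 64 + 32 + 1, so 318^225 ≡ 323·350·73·318 ≡ 273 (mod 383)
R · y^e ≡ 55·273 = 15015 ≡ 78 (mod 383)

78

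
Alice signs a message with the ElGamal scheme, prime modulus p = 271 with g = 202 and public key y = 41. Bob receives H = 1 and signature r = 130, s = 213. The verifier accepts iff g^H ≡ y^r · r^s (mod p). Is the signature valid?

Left side g^H mod p:
202^1 mod 271 = 202
Right side y^r · r^s mod p:
41^2 = 1681 ≡ 55
41^4 ≡ 55^2 = 3025 ≡ 44
41^8 ≡ 44^2 = 1936 ≡ 39
41^16 ≡ 39^2 = 1521 ≡ 166
41^32 ≡ 166^2 = 27556 ≡ 185
41^64 ≡ 185^2 = 34225 ≡ 79
41^128 ≡ 79^2 = 6241 ≡ 8
130 = 128 + 2, so 41^130 ≡ 8·55 ≡ 169 (mod 271)
130^2 = 16900 ≡ 98
130^4 ≡ 98^2 = 9604 ≡ 119
130^8 ≡ 119^2 = 14161 ≡ 69
130^16 ≡ 69^2 = 4761 ≡ 154
130^32 ≡ 154^2 = 23716 ≡ 139
130^64 ≡ 139^2 = 19321 ≡ 80
130^128 ≡ 80^2 = 6400 ≡ 167
213 = 128 + 64 + 16 + 4 + 1, so 130^213 ≡ 167·80·154·119·130 ≡ 184 (mod 271)
169·184 = 31096 ≡ 202 (mod 271)
202 ≡ 202 (mod 271), so the signature is genuine.

valid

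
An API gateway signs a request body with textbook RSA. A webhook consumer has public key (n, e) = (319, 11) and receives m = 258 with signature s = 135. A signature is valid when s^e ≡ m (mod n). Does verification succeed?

fails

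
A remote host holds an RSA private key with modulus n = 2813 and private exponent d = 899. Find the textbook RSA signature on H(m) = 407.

2785

(H(m))^2 ≡ 407^2 = 165649 ≡ 2495
(H(m))^4 ≡ 2495^2 = 6225025 ≡ 2669
(H(m))^8 ≡ 2669^2 = 7123561 ≡ 1045
(H(m))^16 ≡ 1045^2 = 1092025 ≡ 581
(H(m))^32 ≡ 581^2 = 337561 ≡ 1
(H(m))^64 ≡ 1^2 = 1
(H(m))^128 ≡ 1^2 = 1
(H(m))^256 ≡ 1^2 = 1
(H(m))^512 ≡ 1^2 = 1
899 = 512 + 256 + 128 + 2 + 1, so (H(m))^899 ≡ 1·1·1·2495·407 ≡ 2785 (mod 2813)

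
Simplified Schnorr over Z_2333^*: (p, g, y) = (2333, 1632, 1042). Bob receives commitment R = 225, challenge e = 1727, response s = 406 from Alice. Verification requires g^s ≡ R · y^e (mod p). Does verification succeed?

fails

g^s mod p:
Squares mod 2333: 1632^1≡1632, 1632^2≡1471, 1632^4≡1150, 1632^8≡2022, 1632^16≡1068, 1632^32≡2120, 1632^64≡1042, 1632^128≡919, 1632^256≡15
406 = 256 + 128 + 16 + 4 + 2, so 1632^406 ≡ 15·919·1068·1150·1471 ≡ 2120 (mod 2333)
R · y^e mod p:
Squares mod 2333: 1042^1≡1042, 1042^2≡919, 1042^4≡15, 1042^8≡225, 1042^16≡1632, 1042^32≡1471, 1042^64≡1150, 1042^128≡2022, 1042^256≡1068, 1042^512≡2120, 1042^1024≡1042
1727 = 1024 + 512 + 128 + 32 + 16 + 8 + 4 + 2 + 1, so 1042^1727 ≡ 1042·2120·2022·1471·1632·225·15·919·1042 ≡ 1 (mod 2333)
225·1 = 225 ≡ 225 (mod 2333)
2120 ≠ 225; the check fails.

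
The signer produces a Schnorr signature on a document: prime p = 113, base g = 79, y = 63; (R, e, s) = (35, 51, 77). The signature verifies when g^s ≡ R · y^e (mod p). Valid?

g^s mod p:
Squares mod 113: 79^1≡79, 79^2≡26, 79^4≡111, 79^8≡4, 79^16≡16, 79^32≡30, 79^64≡109
77 = 64 + 8 + 4 + 1, so 79^77 ≡ 109·4·111·79 ≡ 42 (mod 113)
R · y^e mod p:
Squares mod 113: 63^1≡63, 63^2≡14, 63^4≡83, 63^8≡109, 63^16≡16, 63^32≡30
51 = 32 + 16 + 2 + 1, so 63^51 ≡ 30·16·14·63 ≡ 62 (mod 113)
35·62 = 2170 ≡ 23 (mod 113)
42 ≠ 23; the check fails.

no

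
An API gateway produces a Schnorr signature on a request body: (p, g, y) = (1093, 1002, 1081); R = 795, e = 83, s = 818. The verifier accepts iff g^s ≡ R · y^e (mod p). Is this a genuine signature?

forged

g^s mod p:
1002^2 = 1004004 ≡ 630
1002^4 ≡ 630^2 = 396900 ≡ 141
1002^8 ≡ 141^2 = 19881 ≡ 207
1002^16 ≡ 207^2 = 42849 ≡ 222
1002^32 ≡ 222^2 = 49284 ≡ 99
1002^64 ≡ 99^2 = 9801 ≡ 1057
1002^128 ≡ 1057^2 = 1117249 ≡ 203
1002^256 ≡ 203^2 = 41209 ≡ 768
1002^512 ≡ 768^2 = 589824 ≡ 697
818 = 512 + 256 + 32 + 16 + 2, so 1002^818 ≡ 697·768·99·222·630 ≡ 1081 (mod 1093)
R · y^e mod p:
1081^2 = 1168561 ≡ 144
1081^4 ≡ 144^2 = 20736 ≡ 1062
1081^8 ≡ 1062^2 = 1127844 ≡ 961
1081^16 ≡ 961^2 = 923521 ≡ 1029
1081^32 ≡ 1029^2 = 1058841 ≡ 817
1081^64 ≡ 817^2 = 667489 ≡ 759
83 = 64 + 16 + 2 + 1, so 1081^83 ≡ 759·1029·144·1081 ≡ 207 (mod 1093)
795·207 = 164565 ≡ 615 (mod 1093)
1081 ≠ 615; the check fails.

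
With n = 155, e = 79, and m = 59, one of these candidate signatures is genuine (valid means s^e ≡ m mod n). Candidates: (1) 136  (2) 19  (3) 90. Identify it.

2

Candidate 1: Squares mod 155: 136^1≡136, 136^2≡51, 136^4≡121, 136^8≡71, 136^16≡81, 136^32≡51, 136^64≡121; 79 = 64 + 8 + 4 + 2 + 1, so 136^79 ≡ 121·71·121·51·136 ≡ 96 (mod 155)
Candidate 2: Squares mod 155: 19^1≡19, 19^2≡51, 19^4≡121, 19^8≡71, 19^16≡81, 19^32≡51, 19^64≡121; 79 = 64 + 8 + 4 + 2 + 1, so 19^79 ≡ 121·71·121·51·19 ≡ 59 (mod 155)
  → matches m = 59
Candidate 3: Squares mod 155: 90^1≡90, 90^2≡40, 90^4≡50, 90^8≡20, 90^16≡90, 90^32≡40, 90^64≡50; 79 = 64 + 8 + 4 + 2 + 1, so 90^79 ≡ 50·20·50·40·90 ≡ 50 (mod 155)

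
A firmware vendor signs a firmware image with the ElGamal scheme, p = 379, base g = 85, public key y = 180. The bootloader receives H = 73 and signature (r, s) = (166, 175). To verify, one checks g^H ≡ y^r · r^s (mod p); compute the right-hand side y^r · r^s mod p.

128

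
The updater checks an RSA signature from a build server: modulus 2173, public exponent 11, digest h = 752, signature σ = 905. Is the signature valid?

invalid

σ^2 ≡ 905^2 = 819025 ≡ 1977
σ^4 ≡ 1977^2 = 3908529 ≡ 1475
σ^8 ≡ 1475^2 = 2175625 ≡ 452
11 = 8 + 2 + 1, so σ^11 ≡ 452·1977·905 ≡ 1421 (mod 2173)
1421 ≠ 752, so verification fails.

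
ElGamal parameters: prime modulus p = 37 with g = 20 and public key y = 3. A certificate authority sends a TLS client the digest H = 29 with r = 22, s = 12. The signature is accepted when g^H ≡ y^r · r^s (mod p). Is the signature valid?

invalid

Left side g^H mod p:
20^2 = 400 ≡ 30
20^4 ≡ 30^2 = 900 ≡ 12
20^8 ≡ 12^2 = 144 ≡ 33
20^16 ≡ 33^2 = 1089 ≡ 16
29 = 16 + 8 + 4 + 1, so 20^29 ≡ 16·33·12·20 ≡ 32 (mod 37)
Right side y^r · r^s mod p:
3^2 = 9
3^4 ≡ 9^2 = 81 ≡ 7
3^8 ≡ 7^2 = 49 ≡ 12
3^16 ≡ 12^2 = 144 ≡ 33
22 = 16 + 4 + 2, so 3^22 ≡ 33·7·9 ≡ 7 (mod 37)
22^2 = 484 ≡ 3
22^4 ≡ 3^2 = 9
22^8 ≡ 9^2 = 81 ≡ 7
12 = 8 + 4, so 22^12 ≡ 7·9 ≡ 26 (mod 37)
7·26 = 182 ≡ 34 (mod 37)
32 ≠ 34, so verification fails.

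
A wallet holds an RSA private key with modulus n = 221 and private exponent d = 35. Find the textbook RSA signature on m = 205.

69

Squares mod 221: m^1≡205, m^2≡35, m^4≡120, m^8≡35, m^16≡120, m^32≡35
35 = 32 + 2 + 1, so m^35 ≡ 35·35·205 ≡ 69 (mod 221)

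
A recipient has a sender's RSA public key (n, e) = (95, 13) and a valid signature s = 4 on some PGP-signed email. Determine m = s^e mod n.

9

s^13 mod 95 = 9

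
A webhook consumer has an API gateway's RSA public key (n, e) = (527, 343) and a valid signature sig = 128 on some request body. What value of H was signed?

sig^2 ≡ 128^2 = 16384 ≡ 47
sig^4 ≡ 47^2 = 2209 ≡ 101
sig^8 ≡ 101^2 = 10201 ≡ 188
sig^16 ≡ 188^2 = 35344 ≡ 35
sig^32 ≡ 35^2 = 1225 ≡ 171
sig^64 ≡ 171^2 = 29241 ≡ 256
sig^128 ≡ 256^2 = 65536 ≡ 188
sig^256 ≡ 188^2 = 35344 ≡ 35
343 = 256 + 64 + 16 + 4 + 2 + 1, so sig^343 ≡ 35·256·35·101·47·128 ≡ 2 (mod 527)

2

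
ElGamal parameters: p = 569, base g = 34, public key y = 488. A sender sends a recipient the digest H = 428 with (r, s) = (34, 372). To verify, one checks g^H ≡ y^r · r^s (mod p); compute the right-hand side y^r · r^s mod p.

18

488^2 = 238144 ≡ 302
488^4 ≡ 302^2 = 91204 ≡ 164
488^8 ≡ 164^2 = 26896 ≡ 153
488^16 ≡ 153^2 = 23409 ≡ 80
488^32 ≡ 80^2 = 6400 ≡ 141
34 = 32 + 2, so 488^34 ≡ 141·302 ≡ 476 (mod 569)
34^2 = 1156 ≡ 18
34^4 ≡ 18^2 = 324
34^8 ≡ 324^2 = 104976 ≡ 280
34^16 ≡ 280^2 = 78400 ≡ 447
34^32 ≡ 447^2 = 199809 ≡ 90
34^64 ≡ 90^2 = 8100 ≡ 134
34^128 ≡ 134^2 = 17956 ≡ 317
34^256 ≡ 317^2 = 100489 ≡ 345
372 = 256 + 64 + 32 + 16 + 4, so 34^372 ≡ 345·134·90·447·324 ≡ 165 (mod 569)
y^r · r^s ≡ 476·165 = 78540 ≡ 18 (mod 569)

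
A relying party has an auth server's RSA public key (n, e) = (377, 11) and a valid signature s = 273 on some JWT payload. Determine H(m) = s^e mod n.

Squares mod 377: s^1≡273, s^2≡260, s^4≡117, s^8≡117
11 = 8 + 2 + 1, so s^11 ≡ 117·260·273 ≡ 104 (mod 377)

104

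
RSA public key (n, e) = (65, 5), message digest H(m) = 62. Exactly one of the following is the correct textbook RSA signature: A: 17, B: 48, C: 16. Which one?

A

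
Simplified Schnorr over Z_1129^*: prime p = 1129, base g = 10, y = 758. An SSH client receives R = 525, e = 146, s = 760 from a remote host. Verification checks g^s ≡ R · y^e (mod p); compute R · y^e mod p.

262

758^2 = 574564 ≡ 1032
758^4 ≡ 1032^2 = 1065024 ≡ 377
758^8 ≡ 377^2 = 142129 ≡ 1004
758^16 ≡ 1004^2 = 1008016 ≡ 948
758^32 ≡ 948^2 = 898704 ≡ 20
758^64 ≡ 20^2 = 400
758^128 ≡ 400^2 = 160000 ≡ 811
146 = 128 + 16 + 2, so 758^146 ≡ 811·948·1032 ≡ 908 (mod 1129)
R · y^e ≡ 525·908 = 476700 ≡ 262 (mod 1129)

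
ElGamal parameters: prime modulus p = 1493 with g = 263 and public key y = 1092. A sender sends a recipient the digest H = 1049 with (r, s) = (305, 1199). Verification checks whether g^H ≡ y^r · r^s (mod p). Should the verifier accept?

Left side g^H mod p:
263^2 = 69169 ≡ 491
263^4 ≡ 491^2 = 241081 ≡ 708
263^8 ≡ 708^2 = 501264 ≡ 1109
263^16 ≡ 1109^2 = 1229881 ≡ 1142
263^32 ≡ 1142^2 = 1304164 ≡ 775
263^64 ≡ 775^2 = 600625 ≡ 439
263^128 ≡ 439^2 = 192721 ≡ 124
263^256 ≡ 124^2 = 15376 ≡ 446
263^512 ≡ 446^2 = 198916 ≡ 347
263^1024 ≡ 347^2 = 120409 ≡ 969
1049 = 1024 + 16 + 8 + 1, so 263^1049 ≡ 969·1142·1109·263 ≡ 827 (mod 1493)
Right side y^r · r^s mod p:
1092^2 = 1192464 ≡ 1050
1092^4 ≡ 1050^2 = 1102500 ≡ 666
1092^8 ≡ 666^2 = 443556 ≡ 135
1092^16 ≡ 135^2 = 18225 ≡ 309
1092^32 ≡ 309^2 = 95481 ≡ 1422
1092^64 ≡ 1422^2 = 2022084 ≡ 562
1092^128 ≡ 562^2 = 315844 ≡ 821
1092^256 ≡ 821^2 = 674041 ≡ 698
305 = 256 + 32 + 16 + 1, so 1092^305 ≡ 698·1422·309·1092 ≡ 96 (mod 1493)
305^2 = 93025 ≡ 459
305^4 ≡ 459^2 = 210681 ≡ 168
305^8 ≡ 168^2 = 28224 ≡ 1350
305^16 ≡ 1350^2 = 1822500 ≡ 1040
305^32 ≡ 1040^2 = 1081600 ≡ 668
305^64 ≡ 668^2 = 446224 ≡ 1310
305^128 ≡ 1310^2 = 1716100 ≡ 643
305^256 ≡ 643^2 = 413449 ≡ 1381
305^512 ≡ 1381^2 = 1907161 ≡ 600
305^1024 ≡ 600^2 = 360000 ≡ 187
1199 = 1024 + 128 + 32 + 8 + 4 + 2 + 1, so 305^1199 ≡ 187·643·668·1350·168·459·305 ≡ 709 (mod 1493)
96·709 = 68064 ≡ 879 (mod 1493)
827 ≠ 879, so verification fails.

reject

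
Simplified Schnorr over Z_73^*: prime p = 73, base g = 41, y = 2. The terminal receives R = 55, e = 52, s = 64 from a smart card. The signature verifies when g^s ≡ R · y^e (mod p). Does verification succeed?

passes

g^s mod p:
41^64 mod 73 = 32
R · y^e mod p:
2^52 mod 73 = 55
55·55 = 3025 ≡ 32 (mod 73)
32 ≡ 32 (mod 73); signature holds.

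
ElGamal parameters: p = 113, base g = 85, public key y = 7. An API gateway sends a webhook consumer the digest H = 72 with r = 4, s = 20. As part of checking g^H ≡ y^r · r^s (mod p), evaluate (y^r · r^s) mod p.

106

7^4 mod 113 = 28
4^20 mod 113 = 28
y^r · r^s ≡ 28·28 = 784 ≡ 106 (mod 113)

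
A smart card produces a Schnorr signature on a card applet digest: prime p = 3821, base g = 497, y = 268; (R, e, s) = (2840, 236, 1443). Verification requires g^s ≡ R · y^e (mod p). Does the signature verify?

verifies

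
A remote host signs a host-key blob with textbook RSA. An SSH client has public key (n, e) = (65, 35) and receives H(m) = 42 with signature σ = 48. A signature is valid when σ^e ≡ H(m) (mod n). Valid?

yes

Squares mod 65: σ^1≡48, σ^2≡29, σ^4≡61, σ^8≡16, σ^16≡61, σ^32≡16
35 = 32 + 2 + 1, so σ^35 ≡ 16·29·48 ≡ 42 (mod 65)
Since 42 equals the digest 42, verification succeeds.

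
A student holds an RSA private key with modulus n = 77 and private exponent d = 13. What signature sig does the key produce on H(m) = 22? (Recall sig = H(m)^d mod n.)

22

Squares mod 77: (H(m))^1≡22, (H(m))^2≡22, (H(m))^4≡22, (H(m))^8≡22
13 = 8 + 4 + 1, so (H(m))^13 ≡ 22·22·22 ≡ 22 (mod 77)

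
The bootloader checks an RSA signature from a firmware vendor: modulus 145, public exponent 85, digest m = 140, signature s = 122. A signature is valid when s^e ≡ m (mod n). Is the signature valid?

invalid

s^2 ≡ 122^2 = 14884 ≡ 94
s^4 ≡ 94^2 = 8836 ≡ 136
s^8 ≡ 136^2 = 18496 ≡ 81
s^16 ≡ 81^2 = 6561 ≡ 36
s^32 ≡ 36^2 = 1296 ≡ 136
s^64 ≡ 136^2 = 18496 ≡ 81
85 = 64 + 16 + 4 + 1, so s^85 ≡ 81·36·136·122 ≡ 122 (mod 145)
s^85 mod 145 = 122, but m = 140.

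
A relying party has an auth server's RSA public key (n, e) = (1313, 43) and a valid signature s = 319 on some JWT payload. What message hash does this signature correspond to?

Squares mod 1313: s^1≡319, s^2≡660, s^4≡997, s^8≡68, s^16≡685, s^32≡484
43 = 32 + 8 + 2 + 1, so s^43 ≡ 484·68·660·319 ≡ 630 (mod 1313)

630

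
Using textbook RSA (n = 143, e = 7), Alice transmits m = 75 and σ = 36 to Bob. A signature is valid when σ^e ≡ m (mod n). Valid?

Squares mod 143: σ^1≡36, σ^2≡9, σ^4≡81
7 = 4 + 2 + 1, so σ^7 ≡ 81·9·36 ≡ 75 (mod 143)
Since 75 equals the digest 75, verification succeeds.

yes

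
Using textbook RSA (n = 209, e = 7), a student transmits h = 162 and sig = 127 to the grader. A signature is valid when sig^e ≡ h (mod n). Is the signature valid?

sig^2 ≡ 127^2 = 16129 ≡ 36
sig^4 ≡ 36^2 = 1296 ≡ 42
7 = 4 + 2 + 1, so sig^7 ≡ 42·36·127 ≡ 162 (mod 209)
Since 162 equals the digest 162, verification succeeds.

valid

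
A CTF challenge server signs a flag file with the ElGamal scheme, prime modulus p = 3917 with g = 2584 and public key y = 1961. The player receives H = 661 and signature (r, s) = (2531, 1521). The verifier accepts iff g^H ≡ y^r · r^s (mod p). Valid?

Left side g^H mod p:
2584^2 = 6677056 ≡ 2488
2584^4 ≡ 2488^2 = 6190144 ≡ 1284
2584^8 ≡ 1284^2 = 1648656 ≡ 3516
2584^16 ≡ 3516^2 = 12362256 ≡ 204
2584^32 ≡ 204^2 = 41616 ≡ 2446
2584^64 ≡ 2446^2 = 5982916 ≡ 1657
2584^128 ≡ 1657^2 = 2745649 ≡ 3749
2584^256 ≡ 3749^2 = 14055001 ≡ 805
2584^512 ≡ 805^2 = 648025 ≡ 1720
661 = 512 + 128 + 16 + 4 + 1, so 2584^661 ≡ 1720·3749·204·1284·2584 ≡ 2530 (mod 3917)
Right side y^r · r^s mod p:
1961^2 = 3845521 ≡ 2944
1961^4 ≡ 2944^2 = 8667136 ≡ 2732
1961^8 ≡ 2732^2 = 7463824 ≡ 1939
1961^16 ≡ 1939^2 = 3759721 ≡ 3318
1961^32 ≡ 3318^2 = 11009124 ≡ 2354
1961^64 ≡ 2354^2 = 5541316 ≡ 2678
1961^128 ≡ 2678^2 = 7171684 ≡ 3574
1961^256 ≡ 3574^2 = 12773476 ≡ 139
1961^512 ≡ 139^2 = 19321 ≡ 3653
1961^1024 ≡ 3653^2 = 13344409 ≡ 3107
1961^2048 ≡ 3107^2 = 9653449 ≡ 1961
2531 = 2048 + 256 + 128 + 64 + 32 + 2 + 1, so 1961^2531 ≡ 1961·139·3574·2678·2354·2944·1961 ≡ 3574 (mod 3917)
2531^2 = 6405961 ≡ 1666
2531^4 ≡ 1666^2 = 2775556 ≡ 2320
2531^8 ≡ 2320^2 = 5382400 ≡ 442
2531^16 ≡ 442^2 = 195364 ≡ 3431
2531^32 ≡ 3431^2 = 11771761 ≡ 1176
2531^64 ≡ 1176^2 = 1382976 ≡ 275
2531^128 ≡ 275^2 = 75625 ≡ 1202
2531^256 ≡ 1202^2 = 1444804 ≡ 3348
2531^512 ≡ 3348^2 = 11209104 ≡ 2567
2531^1024 ≡ 2567^2 = 6589489 ≡ 1095
1521 = 1024 + 256 + 128 + 64 + 32 + 16 + 1, so 2531^1521 ≡ 1095·3348·1202·275·1176·3431·2531 ≡ 2859 (mod 3917)
3574·2859 = 10218066 ≡ 2530 (mod 3917)
2530 ≡ 2530 (mod 3917), so the signature is genuine.

yes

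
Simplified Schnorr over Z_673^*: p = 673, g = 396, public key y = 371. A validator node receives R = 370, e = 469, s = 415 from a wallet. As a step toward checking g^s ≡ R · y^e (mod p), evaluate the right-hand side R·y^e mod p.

371^2 = 137641 ≡ 349
371^4 ≡ 349^2 = 121801 ≡ 661
371^8 ≡ 661^2 = 436921 ≡ 144
371^16 ≡ 144^2 = 20736 ≡ 546
371^32 ≡ 546^2 = 298116 ≡ 650
371^64 ≡ 650^2 = 422500 ≡ 529
371^128 ≡ 529^2 = 279841 ≡ 546
371^256 ≡ 546^2 = 298116 ≡ 650
469 = 256 + 128 + 64 + 16 + 4 + 1, so 371^469 ≡ 650·546·529·546·661·371 ≡ 84 (mod 673)
R · y^e ≡ 370·84 = 31080 ≡ 122 (mod 673)

122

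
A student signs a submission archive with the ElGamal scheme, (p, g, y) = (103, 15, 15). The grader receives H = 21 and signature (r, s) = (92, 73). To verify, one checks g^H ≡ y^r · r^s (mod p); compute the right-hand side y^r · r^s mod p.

23

15^2 = 225 ≡ 19
15^4 ≡ 19^2 = 361 ≡ 52
15^8 ≡ 52^2 = 2704 ≡ 26
15^16 ≡ 26^2 = 676 ≡ 58
15^32 ≡ 58^2 = 3364 ≡ 68
15^64 ≡ 68^2 = 4624 ≡ 92
92 = 64 + 16 + 8 + 4, so 15^92 ≡ 92·58·26·52 ≡ 49 (mod 103)
92^2 = 8464 ≡ 18
92^4 ≡ 18^2 = 324 ≡ 15
92^8 ≡ 15^2 = 225 ≡ 19
92^16 ≡ 19^2 = 361 ≡ 52
92^32 ≡ 52^2 = 2704 ≡ 26
92^64 ≡ 26^2 = 676 ≡ 58
73 = 64 + 8 + 1, so 92^73 ≡ 58·19·92 ≡ 32 (mod 103)
y^r · r^s ≡ 49·32 = 1568 ≡ 23 (mod 103)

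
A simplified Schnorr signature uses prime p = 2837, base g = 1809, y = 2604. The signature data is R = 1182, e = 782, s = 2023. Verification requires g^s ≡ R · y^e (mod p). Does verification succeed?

g^s mod p:
1809^2 = 3272481 ≡ 1420
1809^4 ≡ 1420^2 = 2016400 ≡ 2130
1809^8 ≡ 2130^2 = 4536900 ≡ 537
1809^16 ≡ 537^2 = 288369 ≡ 1832
1809^32 ≡ 1832^2 = 3356224 ≡ 53
1809^64 ≡ 53^2 = 2809
1809^128 ≡ 2809^2 = 7890481 ≡ 784
1809^256 ≡ 784^2 = 614656 ≡ 1864
1809^512 ≡ 1864^2 = 3474496 ≡ 2008
1809^1024 ≡ 2008^2 = 4032064 ≡ 687
2023 = 1024 + 512 + 256 + 128 + 64 + 32 + 4 + 2 + 1, so 1809^2023 ≡ 687·2008·1864·784·2809·53·2130·1420·1809 ≡ 1795 (mod 2837)
R · y^e mod p:
2604^2 = 6780816 ≡ 386
2604^4 ≡ 386^2 = 148996 ≡ 1472
2604^8 ≡ 1472^2 = 2166784 ≡ 2153
2604^16 ≡ 2153^2 = 4635409 ≡ 2588
2604^32 ≡ 2588^2 = 6697744 ≡ 2424
2604^64 ≡ 2424^2 = 5875776 ≡ 349
2604^128 ≡ 349^2 = 121801 ≡ 2647
2604^256 ≡ 2647^2 = 7006609 ≡ 2056
2604^512 ≡ 2056^2 = 4227136 ≡ 6
782 = 512 + 256 + 8 + 4 + 2, so 2604^782 ≡ 6·2056·2153·1472·386 ≡ 1156 (mod 2837)
1182·1156 = 1366392 ≡ 1795 (mod 2837)
1795 ≡ 1795 (mod 2837); signature holds.

passes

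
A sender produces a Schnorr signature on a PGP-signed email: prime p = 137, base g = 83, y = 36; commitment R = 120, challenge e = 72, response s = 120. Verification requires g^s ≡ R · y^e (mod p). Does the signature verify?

does not verify

g^s mod p:
83^2 = 6889 ≡ 39
83^4 ≡ 39^2 = 1521 ≡ 14
83^8 ≡ 14^2 = 196 ≡ 59
83^16 ≡ 59^2 = 3481 ≡ 56
83^32 ≡ 56^2 = 3136 ≡ 122
83^64 ≡ 122^2 = 14884 ≡ 88
120 = 64 + 32 + 16 + 8, so 83^120 ≡ 88·122·56·59 ≡ 115 (mod 137)
R · y^e mod p:
36^2 = 1296 ≡ 63
36^4 ≡ 63^2 = 3969 ≡ 133
36^8 ≡ 133^2 = 17689 ≡ 16
36^16 ≡ 16^2 = 256 ≡ 119
36^32 ≡ 119^2 = 14161 ≡ 50
36^64 ≡ 50^2 = 2500 ≡ 34
72 = 64 + 8, so 36^72 ≡ 34·16 ≡ 133 (mod 137)
120·133 = 15960 ≡ 68 (mod 137)
115 ≠ 68; the check fails.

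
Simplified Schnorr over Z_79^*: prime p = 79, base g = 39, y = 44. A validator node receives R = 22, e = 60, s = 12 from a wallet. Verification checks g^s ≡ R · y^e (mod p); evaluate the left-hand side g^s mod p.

39^2 = 1521 ≡ 20
39^4 ≡ 20^2 = 400 ≡ 5
39^8 ≡ 5^2 = 25
12 = 8 + 4, so 39^12 ≡ 25·5 ≡ 46 (mod 79)

46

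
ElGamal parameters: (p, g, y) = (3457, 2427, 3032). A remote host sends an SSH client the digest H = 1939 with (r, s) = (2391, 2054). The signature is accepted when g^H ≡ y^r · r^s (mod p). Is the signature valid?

Left side g^H mod p:
2427^2 = 5890329 ≡ 3058
2427^4 ≡ 3058^2 = 9351364 ≡ 179
2427^8 ≡ 179^2 = 32041 ≡ 928
2427^16 ≡ 928^2 = 861184 ≡ 391
2427^32 ≡ 391^2 = 152881 ≡ 773
2427^64 ≡ 773^2 = 597529 ≡ 2925
2427^128 ≡ 2925^2 = 8555625 ≡ 3007
2427^256 ≡ 3007^2 = 9042049 ≡ 1994
2427^512 ≡ 1994^2 = 3976036 ≡ 486
2427^1024 ≡ 486^2 = 236196 ≡ 1120
1939 = 1024 + 512 + 256 + 128 + 16 + 2 + 1, so 2427^1939 ≡ 1120·486·1994·3007·391·3058·2427 ≡ 718 (mod 3457)
Right side y^r · r^s mod p:
3032^2 = 9193024 ≡ 861
3032^4 ≡ 861^2 = 741321 ≡ 1523
3032^8 ≡ 1523^2 = 2319529 ≡ 3339
3032^16 ≡ 3339^2 = 11148921 ≡ 96
3032^32 ≡ 96^2 = 9216 ≡ 2302
3032^64 ≡ 2302^2 = 5299204 ≡ 3080
3032^128 ≡ 3080^2 = 9486400 ≡ 392
3032^256 ≡ 392^2 = 153664 ≡ 1556
3032^512 ≡ 1556^2 = 2421136 ≡ 1236
3032^1024 ≡ 1236^2 = 1527696 ≡ 3159
3032^2048 ≡ 3159^2 = 9979281 ≡ 2379
2391 = 2048 + 256 + 64 + 16 + 4 + 2 + 1, so 3032^2391 ≡ 2379·1556·3080·96·1523·861·3032 ≡ 2316 (mod 3457)
2391^2 = 5716881 ≡ 2460
2391^4 ≡ 2460^2 = 6051600 ≡ 1850
2391^8 ≡ 1850^2 = 3422500 ≡ 70
2391^16 ≡ 70^2 = 4900 ≡ 1443
2391^32 ≡ 1443^2 = 2082249 ≡ 1135
2391^64 ≡ 1135^2 = 1288225 ≡ 2221
2391^128 ≡ 2221^2 = 4932841 ≡ 3159
2391^256 ≡ 3159^2 = 9979281 ≡ 2379
2391^512 ≡ 2379^2 = 5659641 ≡ 532
2391^1024 ≡ 532^2 = 283024 ≡ 3007
2391^2048 ≡ 3007^2 = 9042049 ≡ 1994
2054 = 2048 + 4 + 2, so 2391^2054 ≡ 1994·1850·2460 ≡ 3317 (mod 3457)
2316·3317 = 7682172 ≡ 718 (mod 3457)
718 ≡ 718 (mod 3457), so the signature is genuine.

valid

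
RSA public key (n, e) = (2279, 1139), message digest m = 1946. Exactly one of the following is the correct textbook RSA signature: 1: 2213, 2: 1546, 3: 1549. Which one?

Candidate 1: Squares mod 2279: 2213^1≡2213, 2213^2≡2077, 2213^4≡2061, 2213^8≡1944, 2213^16≡554, 2213^32≡1530, 2213^64≡367, 2213^128≡228, 2213^256≡1846, 2213^512≡611, 2213^1024≡1844; 1139 = 1024 + 64 + 32 + 16 + 2 + 1, so 2213^1139 ≡ 1844·367·1530·554·2077·2213 ≡ 1660 (mod 2279)
Candidate 2: Squares mod 2279: 1546^1≡1546, 1546^2≡1724, 1546^4≡360, 1546^8≡1976, 1546^16≡649, 1546^32≡1865, 1546^64≡471, 1546^128≡778, 1546^256≡1349, 1546^512≡1159, 1546^1024≡950; 1139 = 1024 + 64 + 32 + 16 + 2 + 1, so 1546^1139 ≡ 950·471·1865·649·1724·1546 ≡ 1946 (mod 2279)
  → matches m = 1946
Candidate 3: Squares mod 2279: 1549^1≡1549, 1549^2≡1893, 1549^4≡861, 1549^8≡646, 1549^16≡259, 1549^32≡990, 1549^64≡130, 1549^128≡947, 1549^256≡1162, 1549^512≡1076, 1549^1024≡44; 1139 = 1024 + 64 + 32 + 16 + 2 + 1, so 1549^1139 ≡ 44·130·990·259·1893·1549 ≡ 1678 (mod 2279)

2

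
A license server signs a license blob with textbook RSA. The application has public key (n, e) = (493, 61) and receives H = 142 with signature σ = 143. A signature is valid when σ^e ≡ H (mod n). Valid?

σ^61 mod 493 = 142
142 = H, so the signature checks out.

yes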